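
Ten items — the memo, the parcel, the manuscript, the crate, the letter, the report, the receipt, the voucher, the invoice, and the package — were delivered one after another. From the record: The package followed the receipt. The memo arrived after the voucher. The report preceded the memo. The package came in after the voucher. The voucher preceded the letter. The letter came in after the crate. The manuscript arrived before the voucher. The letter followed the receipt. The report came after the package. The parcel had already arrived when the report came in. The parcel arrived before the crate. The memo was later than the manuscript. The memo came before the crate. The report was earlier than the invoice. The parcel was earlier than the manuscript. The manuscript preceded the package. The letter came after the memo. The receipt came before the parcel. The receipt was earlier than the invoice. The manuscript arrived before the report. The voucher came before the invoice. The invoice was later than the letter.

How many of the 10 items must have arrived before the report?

5

Directly stated before the report: the manuscript, the package, and the parcel.
The receipt reaches the report via the receipt → the package → the report.
The voucher reaches the report via the voucher → the package → the report.
No chain forces the letter (or any of the others) ahead of the report.
That's the manuscript, the package, the parcel, the receipt, and the voucher — 5 in all.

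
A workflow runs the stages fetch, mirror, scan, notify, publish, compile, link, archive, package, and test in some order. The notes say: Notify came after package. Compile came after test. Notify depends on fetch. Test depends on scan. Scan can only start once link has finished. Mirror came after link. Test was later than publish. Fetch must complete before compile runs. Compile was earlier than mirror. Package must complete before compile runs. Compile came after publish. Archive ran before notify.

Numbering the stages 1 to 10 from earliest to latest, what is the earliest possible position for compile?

Fetch, link, package, publish, scan, and test must all come before compile — 6 forced predecessors.
Nothing else is forced ahead of compile, so its earliest slot is position 6 + 1 = 7.

7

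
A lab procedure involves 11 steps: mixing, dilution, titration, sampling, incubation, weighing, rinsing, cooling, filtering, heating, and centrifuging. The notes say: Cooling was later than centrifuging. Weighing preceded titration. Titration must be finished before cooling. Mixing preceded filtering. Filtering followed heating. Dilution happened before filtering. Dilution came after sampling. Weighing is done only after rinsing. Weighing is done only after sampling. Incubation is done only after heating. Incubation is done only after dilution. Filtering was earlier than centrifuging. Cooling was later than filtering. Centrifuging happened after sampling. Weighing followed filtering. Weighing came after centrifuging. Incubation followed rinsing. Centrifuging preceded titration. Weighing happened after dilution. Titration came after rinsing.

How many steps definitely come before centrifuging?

Directly stated before centrifuging: filtering and sampling.
Dilution reaches centrifuging via dilution → filtering → centrifuging.
Heating reaches centrifuging via heating → filtering → centrifuging.
Mixing reaches centrifuging via mixing → filtering → centrifuging.
That's dilution, filtering, heating, mixing, and sampling — 5 in all.

5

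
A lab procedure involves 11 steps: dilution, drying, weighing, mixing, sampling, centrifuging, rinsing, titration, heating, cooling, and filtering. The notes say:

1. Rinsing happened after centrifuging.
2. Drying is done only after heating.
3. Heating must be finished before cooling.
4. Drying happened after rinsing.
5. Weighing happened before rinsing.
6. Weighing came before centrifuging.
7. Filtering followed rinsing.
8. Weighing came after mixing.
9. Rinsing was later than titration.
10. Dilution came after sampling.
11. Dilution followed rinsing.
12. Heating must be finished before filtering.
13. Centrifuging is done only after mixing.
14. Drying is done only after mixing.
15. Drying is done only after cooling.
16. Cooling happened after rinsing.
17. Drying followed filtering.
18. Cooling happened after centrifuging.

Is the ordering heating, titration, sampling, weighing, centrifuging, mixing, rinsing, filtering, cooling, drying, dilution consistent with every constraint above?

no

The constraints require mixing before weighing, but in the proposed sequence weighing appears ahead of mixing. That one violation is enough.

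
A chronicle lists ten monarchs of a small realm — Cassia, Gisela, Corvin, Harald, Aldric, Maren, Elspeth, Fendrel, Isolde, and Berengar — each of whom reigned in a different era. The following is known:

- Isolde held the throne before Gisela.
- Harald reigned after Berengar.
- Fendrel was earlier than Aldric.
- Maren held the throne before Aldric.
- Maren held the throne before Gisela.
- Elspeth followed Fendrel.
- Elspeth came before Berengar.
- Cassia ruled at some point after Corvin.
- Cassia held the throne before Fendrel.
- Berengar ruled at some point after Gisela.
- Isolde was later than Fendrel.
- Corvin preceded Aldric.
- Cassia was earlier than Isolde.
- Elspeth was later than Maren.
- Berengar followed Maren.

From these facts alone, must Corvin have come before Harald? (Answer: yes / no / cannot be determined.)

Chain the constraints: Corvin → Cassia → Isolde → Gisela → Berengar → Harald. Each link is directly stated, so Corvin comes before Harald.

yes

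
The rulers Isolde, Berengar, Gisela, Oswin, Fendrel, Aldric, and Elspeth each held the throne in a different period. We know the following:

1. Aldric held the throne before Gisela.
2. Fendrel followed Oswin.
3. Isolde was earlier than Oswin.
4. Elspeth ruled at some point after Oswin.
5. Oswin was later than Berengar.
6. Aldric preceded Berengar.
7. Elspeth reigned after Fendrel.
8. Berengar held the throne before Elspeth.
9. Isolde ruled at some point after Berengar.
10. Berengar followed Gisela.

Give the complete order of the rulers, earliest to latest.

Aldric, Gisela, Berengar, Isolde, Oswin, Fendrel, Elspeth

The constraints fix every adjacent pair, so only one ordering works:
Aldric → Gisela → Berengar → Isolde → Oswin → Fendrel → Elspeth.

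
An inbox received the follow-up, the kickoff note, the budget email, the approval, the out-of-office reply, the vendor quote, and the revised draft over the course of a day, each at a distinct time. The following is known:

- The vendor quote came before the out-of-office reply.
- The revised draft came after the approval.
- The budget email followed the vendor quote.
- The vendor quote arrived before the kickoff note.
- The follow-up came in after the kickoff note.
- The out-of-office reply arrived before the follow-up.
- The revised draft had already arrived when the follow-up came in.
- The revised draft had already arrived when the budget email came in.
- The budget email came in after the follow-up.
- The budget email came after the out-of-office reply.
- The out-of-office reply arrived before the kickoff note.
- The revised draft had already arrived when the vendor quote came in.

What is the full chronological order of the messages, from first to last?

The constraints fix every adjacent pair, so only one ordering works:
the approval → the revised draft → the vendor quote → the out-of-office reply → the kickoff note → the follow-up → the budget email.

the approval, the revised draft, the vendor quote, the out-of-office reply, the kickoff note, the follow-up, the budget email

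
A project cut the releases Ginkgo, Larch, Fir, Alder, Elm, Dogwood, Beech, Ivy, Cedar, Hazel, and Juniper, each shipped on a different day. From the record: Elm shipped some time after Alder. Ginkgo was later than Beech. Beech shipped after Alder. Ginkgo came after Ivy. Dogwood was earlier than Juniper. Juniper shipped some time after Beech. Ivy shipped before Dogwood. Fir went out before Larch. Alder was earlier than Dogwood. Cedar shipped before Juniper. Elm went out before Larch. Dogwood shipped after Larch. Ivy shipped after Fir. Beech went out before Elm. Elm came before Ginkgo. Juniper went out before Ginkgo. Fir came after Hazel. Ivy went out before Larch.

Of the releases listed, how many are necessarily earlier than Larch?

6

Directly stated before Larch: Elm, Fir, and Ivy.
Alder reaches Larch via Alder → Elm → Larch.
Beech reaches Larch via Beech → Elm → Larch.
Hazel reaches Larch via Hazel → Fir → Larch.
No chain forces Juniper (or any of the others) ahead of Larch.
That's Alder, Beech, Elm, Fir, Hazel, and Ivy — 6 in all.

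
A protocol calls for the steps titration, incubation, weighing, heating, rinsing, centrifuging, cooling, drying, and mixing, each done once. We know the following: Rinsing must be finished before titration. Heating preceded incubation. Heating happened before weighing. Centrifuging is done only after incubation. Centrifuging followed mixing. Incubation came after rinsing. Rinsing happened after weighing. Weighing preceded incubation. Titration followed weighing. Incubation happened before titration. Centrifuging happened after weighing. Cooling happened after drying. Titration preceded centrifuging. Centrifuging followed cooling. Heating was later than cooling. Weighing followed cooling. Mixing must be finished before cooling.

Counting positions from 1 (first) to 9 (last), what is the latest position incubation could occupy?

7

Incubation must come before centrifuging and titration — 2 steps forced after it.
Everything else can be placed before incubation in some valid order, so incubation can sit as late as position 9 − 2 = 7.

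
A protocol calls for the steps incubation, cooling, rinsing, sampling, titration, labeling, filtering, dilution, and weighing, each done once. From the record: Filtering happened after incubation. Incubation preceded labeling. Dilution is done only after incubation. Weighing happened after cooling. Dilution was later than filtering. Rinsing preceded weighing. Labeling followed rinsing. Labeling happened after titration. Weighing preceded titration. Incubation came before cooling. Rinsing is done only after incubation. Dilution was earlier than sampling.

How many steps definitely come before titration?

4

Directly stated before titration: weighing.
Cooling reaches titration via cooling → weighing → titration.
Incubation reaches titration via incubation → cooling → weighing → titration.
Rinsing reaches titration via rinsing → weighing → titration.
No chain forces sampling (or any of the others) ahead of titration.
That's cooling, incubation, rinsing, and weighing — 4 in all.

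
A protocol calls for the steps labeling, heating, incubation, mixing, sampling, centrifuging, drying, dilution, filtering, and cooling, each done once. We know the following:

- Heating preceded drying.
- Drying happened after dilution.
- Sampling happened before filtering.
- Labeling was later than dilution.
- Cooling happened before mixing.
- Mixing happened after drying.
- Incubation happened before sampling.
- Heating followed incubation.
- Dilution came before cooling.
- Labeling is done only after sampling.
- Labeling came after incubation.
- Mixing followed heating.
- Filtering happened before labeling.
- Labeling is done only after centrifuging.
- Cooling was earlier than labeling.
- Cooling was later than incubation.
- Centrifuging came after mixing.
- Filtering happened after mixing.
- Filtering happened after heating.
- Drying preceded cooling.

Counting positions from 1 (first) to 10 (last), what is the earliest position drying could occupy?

Dilution, heating, and incubation must all come before drying — 3 forced predecessors.
Nothing else is forced ahead of drying, so its earliest slot is position 3 + 1 = 4.

4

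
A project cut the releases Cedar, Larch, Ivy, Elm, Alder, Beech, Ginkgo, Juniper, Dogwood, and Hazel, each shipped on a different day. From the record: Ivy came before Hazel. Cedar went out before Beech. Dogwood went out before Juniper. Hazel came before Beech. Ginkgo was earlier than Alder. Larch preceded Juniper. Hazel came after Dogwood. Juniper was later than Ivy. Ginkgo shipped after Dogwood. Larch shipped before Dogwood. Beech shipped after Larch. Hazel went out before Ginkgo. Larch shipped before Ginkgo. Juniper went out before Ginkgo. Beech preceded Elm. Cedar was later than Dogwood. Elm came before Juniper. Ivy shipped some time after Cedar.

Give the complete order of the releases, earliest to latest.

Larch, Dogwood, Cedar, Ivy, Hazel, Beech, Elm, Juniper, Ginkgo, Alder

The constraints fix every adjacent pair, so only one ordering works:
Larch → Dogwood → Cedar → Ivy → Hazel → Beech → Elm → Juniper → Ginkgo → Alder.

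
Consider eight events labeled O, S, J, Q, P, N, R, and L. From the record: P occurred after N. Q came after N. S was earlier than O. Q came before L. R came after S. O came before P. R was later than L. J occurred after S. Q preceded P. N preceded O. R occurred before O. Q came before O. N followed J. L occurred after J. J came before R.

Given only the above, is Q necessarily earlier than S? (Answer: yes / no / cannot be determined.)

Tracing the constraints gives S → J → N → Q, so S must come before Q.
That means Q cannot be before S.

no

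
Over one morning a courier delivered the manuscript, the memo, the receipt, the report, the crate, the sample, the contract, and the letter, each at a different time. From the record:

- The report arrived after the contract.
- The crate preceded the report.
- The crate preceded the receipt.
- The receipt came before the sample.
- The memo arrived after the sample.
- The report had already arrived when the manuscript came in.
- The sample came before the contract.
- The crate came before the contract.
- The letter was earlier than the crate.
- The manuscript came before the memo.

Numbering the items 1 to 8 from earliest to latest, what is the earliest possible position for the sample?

The crate, the letter, and the receipt must all come before the sample — 3 forced predecessors.
Nothing else is forced ahead of the sample, so its earliest slot is position 3 + 1 = 4.

4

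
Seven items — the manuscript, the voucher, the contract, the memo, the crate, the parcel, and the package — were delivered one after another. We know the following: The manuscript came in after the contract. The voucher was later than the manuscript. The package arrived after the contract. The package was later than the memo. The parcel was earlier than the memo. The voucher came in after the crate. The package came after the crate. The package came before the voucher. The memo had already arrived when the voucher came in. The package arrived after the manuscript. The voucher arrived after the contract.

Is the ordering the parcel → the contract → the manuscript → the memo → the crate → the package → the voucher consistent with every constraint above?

Check each stated constraint against the proposed order — e.g. the manuscript is ahead of the voucher; the contract is ahead of the voucher. Every pair is in the required order; nothing is violated.

yes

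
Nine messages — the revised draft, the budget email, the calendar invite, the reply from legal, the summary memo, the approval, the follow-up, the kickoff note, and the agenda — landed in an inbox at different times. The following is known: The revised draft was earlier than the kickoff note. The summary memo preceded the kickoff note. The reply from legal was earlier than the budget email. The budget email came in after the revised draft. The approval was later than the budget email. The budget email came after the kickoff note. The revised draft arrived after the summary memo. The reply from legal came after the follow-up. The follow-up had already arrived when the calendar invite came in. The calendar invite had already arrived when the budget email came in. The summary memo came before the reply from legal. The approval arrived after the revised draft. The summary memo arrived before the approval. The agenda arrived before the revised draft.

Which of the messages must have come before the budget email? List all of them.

the agenda, the calendar invite, the follow-up, the kickoff note, the reply from legal, the revised draft, the summary memo

Directly stated before the budget email: the calendar invite, the kickoff note, the reply from legal, and the revised draft.
The agenda reaches the budget email via the agenda → the revised draft → the budget email.
The follow-up reaches the budget email via the follow-up → the calendar invite → the budget email.
The summary memo reaches the budget email via the summary memo → the reply from legal → the budget email.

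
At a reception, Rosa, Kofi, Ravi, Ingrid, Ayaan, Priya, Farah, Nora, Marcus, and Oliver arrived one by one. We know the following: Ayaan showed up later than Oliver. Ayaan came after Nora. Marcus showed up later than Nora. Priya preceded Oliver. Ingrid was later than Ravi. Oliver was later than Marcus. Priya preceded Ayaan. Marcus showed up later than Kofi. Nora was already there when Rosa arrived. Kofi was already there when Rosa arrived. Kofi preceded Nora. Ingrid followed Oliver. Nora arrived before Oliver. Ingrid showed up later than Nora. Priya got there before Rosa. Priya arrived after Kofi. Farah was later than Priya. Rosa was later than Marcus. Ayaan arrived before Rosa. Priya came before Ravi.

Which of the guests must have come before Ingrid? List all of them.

Kofi, Marcus, Nora, Oliver, Priya, Ravi

Directly stated before Ingrid: Nora, Oliver, and Ravi.
Kofi reaches Ingrid via Kofi → Nora → Ingrid.
Marcus reaches Ingrid via Marcus → Oliver → Ingrid.
Priya reaches Ingrid via Priya → Oliver → Ingrid.
No chain forces Rosa (or any of the others) ahead of Ingrid.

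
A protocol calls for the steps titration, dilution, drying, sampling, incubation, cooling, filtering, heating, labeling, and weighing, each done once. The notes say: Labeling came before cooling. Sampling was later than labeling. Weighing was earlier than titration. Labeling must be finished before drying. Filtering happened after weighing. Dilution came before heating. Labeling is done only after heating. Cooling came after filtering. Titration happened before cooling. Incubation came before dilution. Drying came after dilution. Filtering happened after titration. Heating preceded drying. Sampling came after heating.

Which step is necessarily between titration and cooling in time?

Tracing the constraints gives titration → filtering → cooling, so filtering sits after titration and before cooling.
No other step is forced both after titration and before cooling.

filtering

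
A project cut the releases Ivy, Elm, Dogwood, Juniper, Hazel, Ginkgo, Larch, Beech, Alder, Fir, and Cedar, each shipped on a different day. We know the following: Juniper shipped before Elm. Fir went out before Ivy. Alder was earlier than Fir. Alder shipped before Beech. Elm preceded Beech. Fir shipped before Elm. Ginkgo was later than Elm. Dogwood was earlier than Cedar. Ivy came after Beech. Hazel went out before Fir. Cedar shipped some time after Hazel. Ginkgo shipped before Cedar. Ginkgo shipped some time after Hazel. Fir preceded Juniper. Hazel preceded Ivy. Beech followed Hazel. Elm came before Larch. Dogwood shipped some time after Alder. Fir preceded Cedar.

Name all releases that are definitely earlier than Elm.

Directly stated before Elm: Fir and Juniper.
Alder reaches Elm via Alder → Fir → Elm.
Hazel reaches Elm via Hazel → Fir → Elm.
No chain forces Ginkgo (or any of the others) ahead of Elm.

Alder, Fir, Hazel, Juniper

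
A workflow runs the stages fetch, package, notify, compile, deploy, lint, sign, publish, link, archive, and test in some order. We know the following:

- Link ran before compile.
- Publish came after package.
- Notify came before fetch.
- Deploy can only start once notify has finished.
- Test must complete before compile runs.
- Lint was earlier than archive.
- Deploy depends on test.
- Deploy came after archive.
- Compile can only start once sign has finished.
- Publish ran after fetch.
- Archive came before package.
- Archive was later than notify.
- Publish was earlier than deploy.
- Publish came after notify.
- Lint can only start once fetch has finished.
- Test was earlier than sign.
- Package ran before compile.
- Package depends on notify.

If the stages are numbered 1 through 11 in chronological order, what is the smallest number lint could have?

Fetch and notify must both come before lint — 2 forced predecessors.
Nothing else is forced ahead of lint, so its earliest slot is position 2 + 1 = 3.

3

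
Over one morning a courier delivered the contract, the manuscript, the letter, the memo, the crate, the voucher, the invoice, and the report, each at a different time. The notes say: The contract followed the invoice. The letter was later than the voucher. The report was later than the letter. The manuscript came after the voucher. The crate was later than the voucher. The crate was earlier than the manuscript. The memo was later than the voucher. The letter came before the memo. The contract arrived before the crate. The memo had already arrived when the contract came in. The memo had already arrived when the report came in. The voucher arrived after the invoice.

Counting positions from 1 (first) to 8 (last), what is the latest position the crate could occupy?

7

The crate must come before the manuscript — 1 item forced after it.
Everything else can be placed before the crate in some valid order, so the crate can sit as late as position 8 − 1 = 7.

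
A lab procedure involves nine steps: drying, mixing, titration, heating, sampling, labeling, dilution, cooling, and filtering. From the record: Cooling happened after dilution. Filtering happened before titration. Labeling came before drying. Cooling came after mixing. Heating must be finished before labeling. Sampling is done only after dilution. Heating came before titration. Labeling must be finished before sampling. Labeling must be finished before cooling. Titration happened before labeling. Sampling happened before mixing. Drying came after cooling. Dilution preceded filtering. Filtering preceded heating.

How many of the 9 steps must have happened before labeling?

Directly stated before labeling: heating and titration.
Dilution reaches labeling via dilution → filtering → heating → labeling.
Filtering reaches labeling via filtering → heating → labeling.
That's dilution, filtering, heating, and titration — 4 in all.

4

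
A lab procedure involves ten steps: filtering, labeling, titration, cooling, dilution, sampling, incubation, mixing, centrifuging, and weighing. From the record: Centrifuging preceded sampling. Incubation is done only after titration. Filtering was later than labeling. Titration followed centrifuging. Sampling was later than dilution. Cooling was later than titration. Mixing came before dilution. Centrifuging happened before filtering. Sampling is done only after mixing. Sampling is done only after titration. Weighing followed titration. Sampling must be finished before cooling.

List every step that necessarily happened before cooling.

Directly stated before cooling: sampling and titration.
Centrifuging reaches cooling via centrifuging → titration → cooling.
Dilution reaches cooling via dilution → sampling → cooling.
Mixing reaches cooling via mixing → sampling → cooling.

centrifuging, dilution, mixing, sampling, titration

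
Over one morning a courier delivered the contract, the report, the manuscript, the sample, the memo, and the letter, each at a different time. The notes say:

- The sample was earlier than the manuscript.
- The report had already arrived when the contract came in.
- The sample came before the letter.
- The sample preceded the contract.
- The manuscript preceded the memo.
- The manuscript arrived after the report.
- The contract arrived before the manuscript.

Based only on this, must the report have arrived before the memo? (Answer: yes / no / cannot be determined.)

yes

Chain the constraints: the report → the manuscript → the memo. Each link is directly stated, so the report comes before the memo.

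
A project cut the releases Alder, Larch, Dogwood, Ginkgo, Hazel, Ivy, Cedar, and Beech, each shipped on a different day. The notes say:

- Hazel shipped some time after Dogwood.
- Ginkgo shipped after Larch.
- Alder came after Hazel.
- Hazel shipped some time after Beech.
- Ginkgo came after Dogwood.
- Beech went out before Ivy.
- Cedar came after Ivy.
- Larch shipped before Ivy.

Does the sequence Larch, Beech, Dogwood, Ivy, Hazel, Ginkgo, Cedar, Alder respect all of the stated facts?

yes

Check each stated constraint against the proposed order — e.g. Larch is ahead of Ivy; Larch is ahead of Ginkgo. Every pair is in the required order; nothing is violated.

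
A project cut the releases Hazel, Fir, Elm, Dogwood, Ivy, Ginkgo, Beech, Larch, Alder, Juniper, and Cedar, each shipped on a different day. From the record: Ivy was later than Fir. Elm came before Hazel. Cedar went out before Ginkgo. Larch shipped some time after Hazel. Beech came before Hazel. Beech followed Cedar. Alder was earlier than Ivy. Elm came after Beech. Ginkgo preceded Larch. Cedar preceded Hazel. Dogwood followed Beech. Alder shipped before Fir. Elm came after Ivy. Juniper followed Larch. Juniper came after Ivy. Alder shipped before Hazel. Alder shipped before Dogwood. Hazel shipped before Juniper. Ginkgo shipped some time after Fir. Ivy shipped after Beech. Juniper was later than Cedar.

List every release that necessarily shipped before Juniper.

Alder, Beech, Cedar, Elm, Fir, Ginkgo, Hazel, Ivy, Larch

Directly stated before Juniper: Cedar, Hazel, Ivy, and Larch.
Alder reaches Juniper via Alder → Hazel → Juniper.
Beech reaches Juniper via Beech → Ivy → Juniper.
Elm reaches Juniper via Elm → Hazel → Juniper.
Likewise Fir and Ginkgo each reach Juniper by chaining the stated constraints.
No chain forces Dogwood ahead of Juniper.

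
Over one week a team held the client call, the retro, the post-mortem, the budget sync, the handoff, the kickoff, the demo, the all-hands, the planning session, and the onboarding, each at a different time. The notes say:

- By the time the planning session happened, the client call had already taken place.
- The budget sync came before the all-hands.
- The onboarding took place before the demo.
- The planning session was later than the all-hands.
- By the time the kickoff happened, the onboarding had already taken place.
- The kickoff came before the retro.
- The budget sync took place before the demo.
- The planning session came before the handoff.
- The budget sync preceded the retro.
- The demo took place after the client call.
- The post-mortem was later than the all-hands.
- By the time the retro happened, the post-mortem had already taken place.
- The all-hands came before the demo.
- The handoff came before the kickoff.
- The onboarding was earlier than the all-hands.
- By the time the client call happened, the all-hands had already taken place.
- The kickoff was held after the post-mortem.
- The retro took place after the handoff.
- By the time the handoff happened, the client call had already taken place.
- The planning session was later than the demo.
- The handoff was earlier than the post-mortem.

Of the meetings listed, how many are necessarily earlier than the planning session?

Directly stated before the planning session: the all-hands, the client call, and the demo.
The budget sync reaches the planning session via the budget sync → the demo → the planning session.
The onboarding reaches the planning session via the onboarding → the demo → the planning session.
That's the all-hands, the budget sync, the client call, the demo, and the onboarding — 5 in all.

5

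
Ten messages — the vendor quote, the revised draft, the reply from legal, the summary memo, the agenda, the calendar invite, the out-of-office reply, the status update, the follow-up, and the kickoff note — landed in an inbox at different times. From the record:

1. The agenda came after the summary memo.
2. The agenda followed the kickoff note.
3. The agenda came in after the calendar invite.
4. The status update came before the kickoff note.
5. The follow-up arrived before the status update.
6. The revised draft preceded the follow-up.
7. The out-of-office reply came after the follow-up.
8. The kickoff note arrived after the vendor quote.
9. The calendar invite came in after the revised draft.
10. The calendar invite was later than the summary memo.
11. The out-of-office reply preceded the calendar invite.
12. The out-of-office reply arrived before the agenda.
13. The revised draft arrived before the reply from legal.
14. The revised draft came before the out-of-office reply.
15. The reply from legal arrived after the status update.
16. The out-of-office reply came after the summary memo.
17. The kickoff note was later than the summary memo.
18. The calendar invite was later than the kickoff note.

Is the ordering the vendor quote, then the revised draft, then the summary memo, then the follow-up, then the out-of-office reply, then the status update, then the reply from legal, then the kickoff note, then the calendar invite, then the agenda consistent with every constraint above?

Check each stated constraint against the proposed order — e.g. the summary memo is ahead of the agenda; the revised draft is ahead of the calendar invite. Every pair is in the required order; nothing is violated.

yes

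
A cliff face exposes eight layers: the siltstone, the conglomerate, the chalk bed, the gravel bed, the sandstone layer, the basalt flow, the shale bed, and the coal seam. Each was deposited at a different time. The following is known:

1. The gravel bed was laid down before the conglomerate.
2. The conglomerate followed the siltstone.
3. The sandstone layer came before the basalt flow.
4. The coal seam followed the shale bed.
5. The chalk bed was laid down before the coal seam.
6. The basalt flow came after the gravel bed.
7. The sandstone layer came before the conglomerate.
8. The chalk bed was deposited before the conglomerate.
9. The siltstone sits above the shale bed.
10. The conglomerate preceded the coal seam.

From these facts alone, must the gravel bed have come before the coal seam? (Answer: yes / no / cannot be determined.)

yes

Chain the constraints: the gravel bed → the conglomerate → the coal seam. Each link is directly stated, so the gravel bed comes before the coal seam.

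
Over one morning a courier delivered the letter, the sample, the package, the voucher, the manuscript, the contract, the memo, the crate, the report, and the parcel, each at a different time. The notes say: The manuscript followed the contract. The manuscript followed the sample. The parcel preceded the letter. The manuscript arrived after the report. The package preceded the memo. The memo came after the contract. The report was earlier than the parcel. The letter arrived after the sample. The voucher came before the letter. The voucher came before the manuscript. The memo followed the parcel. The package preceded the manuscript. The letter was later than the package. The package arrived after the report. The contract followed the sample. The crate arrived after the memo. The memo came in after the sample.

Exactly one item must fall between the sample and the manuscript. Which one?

Tracing the constraints gives the sample → the contract → the manuscript, so the contract sits after the sample and before the manuscript.
No other item is forced both after the sample and before the manuscript.

the contract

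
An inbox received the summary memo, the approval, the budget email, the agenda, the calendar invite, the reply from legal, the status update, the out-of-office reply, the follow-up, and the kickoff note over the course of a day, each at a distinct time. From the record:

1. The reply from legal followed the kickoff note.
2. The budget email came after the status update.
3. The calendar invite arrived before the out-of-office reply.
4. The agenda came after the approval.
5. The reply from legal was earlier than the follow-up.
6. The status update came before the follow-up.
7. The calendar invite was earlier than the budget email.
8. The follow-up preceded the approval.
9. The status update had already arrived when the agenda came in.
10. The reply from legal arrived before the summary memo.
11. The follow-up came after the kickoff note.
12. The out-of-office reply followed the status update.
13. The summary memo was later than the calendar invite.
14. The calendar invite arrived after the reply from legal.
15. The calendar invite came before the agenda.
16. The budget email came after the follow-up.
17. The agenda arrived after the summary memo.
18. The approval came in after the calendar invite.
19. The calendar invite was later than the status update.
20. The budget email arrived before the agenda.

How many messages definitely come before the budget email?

5

Directly stated before the budget email: the calendar invite, the follow-up, and the status update.
The kickoff note reaches the budget email via the kickoff note → the follow-up → the budget email.
The reply from legal reaches the budget email via the reply from legal → the follow-up → the budget email.
No chain forces the out-of-office reply (or any of the others) ahead of the budget email.
That's the calendar invite, the follow-up, the kickoff note, the reply from legal, and the status update — 5 in all.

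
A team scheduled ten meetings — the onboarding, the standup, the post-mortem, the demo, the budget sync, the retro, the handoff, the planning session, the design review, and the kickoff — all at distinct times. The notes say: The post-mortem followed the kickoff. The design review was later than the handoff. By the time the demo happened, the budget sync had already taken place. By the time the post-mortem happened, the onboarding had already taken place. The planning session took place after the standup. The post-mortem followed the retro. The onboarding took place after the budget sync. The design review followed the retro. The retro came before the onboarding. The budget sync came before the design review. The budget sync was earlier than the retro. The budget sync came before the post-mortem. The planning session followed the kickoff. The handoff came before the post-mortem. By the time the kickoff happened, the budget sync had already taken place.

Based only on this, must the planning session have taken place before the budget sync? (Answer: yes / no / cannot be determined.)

no

Tracing the constraints gives the budget sync → the kickoff → the planning session, so the budget sync must come before the planning session.
That means the planning session cannot be before the budget sync.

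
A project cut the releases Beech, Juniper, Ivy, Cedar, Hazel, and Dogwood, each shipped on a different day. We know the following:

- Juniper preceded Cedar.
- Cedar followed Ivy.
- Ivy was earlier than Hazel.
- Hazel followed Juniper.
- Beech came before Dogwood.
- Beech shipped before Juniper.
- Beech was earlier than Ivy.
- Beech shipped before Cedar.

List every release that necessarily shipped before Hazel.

Directly stated before Hazel: Ivy and Juniper.
Beech reaches Hazel via Beech → Juniper → Hazel.

Beech, Ivy, Juniper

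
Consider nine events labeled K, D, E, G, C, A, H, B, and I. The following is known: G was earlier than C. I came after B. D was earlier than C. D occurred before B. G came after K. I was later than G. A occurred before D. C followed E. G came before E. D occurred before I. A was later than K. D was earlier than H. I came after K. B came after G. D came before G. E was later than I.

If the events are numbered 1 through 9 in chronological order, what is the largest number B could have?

B must come before C, E, and I — 3 events forced after it.
Everything else can be placed before B in some valid order, so B can sit as late as position 9 − 3 = 6.

6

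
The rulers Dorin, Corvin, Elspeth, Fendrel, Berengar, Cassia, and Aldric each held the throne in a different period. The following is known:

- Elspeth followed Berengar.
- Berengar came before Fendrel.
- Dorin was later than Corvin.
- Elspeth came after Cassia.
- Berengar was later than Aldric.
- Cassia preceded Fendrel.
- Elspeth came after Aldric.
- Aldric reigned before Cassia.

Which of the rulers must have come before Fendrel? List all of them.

Aldric, Berengar, Cassia

Directly stated before Fendrel: Berengar and Cassia.
Aldric reaches Fendrel via Aldric → Cassia → Fendrel.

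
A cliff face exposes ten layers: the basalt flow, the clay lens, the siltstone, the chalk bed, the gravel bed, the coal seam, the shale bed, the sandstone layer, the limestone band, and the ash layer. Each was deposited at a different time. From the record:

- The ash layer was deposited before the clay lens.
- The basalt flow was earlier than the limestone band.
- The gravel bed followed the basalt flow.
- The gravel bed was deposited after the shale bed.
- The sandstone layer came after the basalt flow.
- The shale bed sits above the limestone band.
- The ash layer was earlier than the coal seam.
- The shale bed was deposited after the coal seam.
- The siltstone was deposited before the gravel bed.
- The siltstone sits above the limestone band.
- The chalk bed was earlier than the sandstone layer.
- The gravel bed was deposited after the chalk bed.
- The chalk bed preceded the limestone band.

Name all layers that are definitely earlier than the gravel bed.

Directly stated before the gravel bed: the basalt flow, the chalk bed, the shale bed, and the siltstone.
The ash layer reaches the gravel bed via the ash layer → the coal seam → the shale bed → the gravel bed.
The coal seam reaches the gravel bed via the coal seam → the shale bed → the gravel bed.
The limestone band reaches the gravel bed via the limestone band → the shale bed → the gravel bed.

the ash layer, the basalt flow, the chalk bed, the coal seam, the limestone band, the shale bed, the siltstone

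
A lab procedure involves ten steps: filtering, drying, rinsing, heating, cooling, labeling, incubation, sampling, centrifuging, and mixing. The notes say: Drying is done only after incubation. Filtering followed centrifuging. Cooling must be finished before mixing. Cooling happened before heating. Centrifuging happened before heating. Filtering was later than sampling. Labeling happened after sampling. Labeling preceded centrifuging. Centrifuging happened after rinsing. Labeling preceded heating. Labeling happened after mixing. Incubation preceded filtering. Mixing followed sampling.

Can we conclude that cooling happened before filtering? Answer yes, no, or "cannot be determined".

Chain the constraints: cooling → mixing → labeling → centrifuging → filtering. Each link is directly stated, so cooling comes before filtering.

yes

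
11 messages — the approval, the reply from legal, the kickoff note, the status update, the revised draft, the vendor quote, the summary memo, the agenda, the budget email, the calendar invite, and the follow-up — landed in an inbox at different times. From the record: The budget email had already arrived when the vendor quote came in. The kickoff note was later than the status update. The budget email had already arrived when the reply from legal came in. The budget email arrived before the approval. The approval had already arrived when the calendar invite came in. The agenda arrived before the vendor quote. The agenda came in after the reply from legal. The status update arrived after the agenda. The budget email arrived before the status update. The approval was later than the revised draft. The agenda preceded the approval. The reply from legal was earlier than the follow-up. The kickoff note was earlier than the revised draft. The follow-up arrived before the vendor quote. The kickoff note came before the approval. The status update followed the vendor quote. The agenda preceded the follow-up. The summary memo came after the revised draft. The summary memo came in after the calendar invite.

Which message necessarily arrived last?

the summary memo

Every other message has a chain of constraints placing it before the summary memo, so the summary memo is last.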